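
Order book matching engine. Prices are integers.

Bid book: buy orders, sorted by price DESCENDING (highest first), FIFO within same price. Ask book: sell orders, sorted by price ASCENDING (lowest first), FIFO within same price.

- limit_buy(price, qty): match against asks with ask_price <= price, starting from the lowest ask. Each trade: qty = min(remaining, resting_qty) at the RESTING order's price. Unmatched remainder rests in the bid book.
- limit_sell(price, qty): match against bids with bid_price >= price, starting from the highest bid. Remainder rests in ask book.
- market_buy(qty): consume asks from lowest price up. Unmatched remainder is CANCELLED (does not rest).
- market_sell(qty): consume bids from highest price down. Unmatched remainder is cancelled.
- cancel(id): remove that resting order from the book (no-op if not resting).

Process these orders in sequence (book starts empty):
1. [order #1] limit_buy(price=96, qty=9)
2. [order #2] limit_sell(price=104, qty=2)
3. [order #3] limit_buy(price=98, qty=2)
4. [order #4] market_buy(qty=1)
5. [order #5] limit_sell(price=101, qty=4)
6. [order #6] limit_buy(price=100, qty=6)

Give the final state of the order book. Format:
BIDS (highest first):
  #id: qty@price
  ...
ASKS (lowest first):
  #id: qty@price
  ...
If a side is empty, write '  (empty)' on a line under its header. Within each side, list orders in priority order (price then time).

Answer: BIDS (highest first):
  #6: 6@100
  #3: 2@98
  #1: 9@96
ASKS (lowest first):
  #5: 4@101
  #2: 1@104

Derivation:
After op 1 [order #1] limit_buy(price=96, qty=9): fills=none; bids=[#1:9@96] asks=[-]
After op 2 [order #2] limit_sell(price=104, qty=2): fills=none; bids=[#1:9@96] asks=[#2:2@104]
After op 3 [order #3] limit_buy(price=98, qty=2): fills=none; bids=[#3:2@98 #1:9@96] asks=[#2:2@104]
After op 4 [order #4] market_buy(qty=1): fills=#4x#2:1@104; bids=[#3:2@98 #1:9@96] asks=[#2:1@104]
After op 5 [order #5] limit_sell(price=101, qty=4): fills=none; bids=[#3:2@98 #1:9@96] asks=[#5:4@101 #2:1@104]
After op 6 [order #6] limit_buy(price=100, qty=6): fills=none; bids=[#6:6@100 #3:2@98 #1:9@96] asks=[#5:4@101 #2:1@104]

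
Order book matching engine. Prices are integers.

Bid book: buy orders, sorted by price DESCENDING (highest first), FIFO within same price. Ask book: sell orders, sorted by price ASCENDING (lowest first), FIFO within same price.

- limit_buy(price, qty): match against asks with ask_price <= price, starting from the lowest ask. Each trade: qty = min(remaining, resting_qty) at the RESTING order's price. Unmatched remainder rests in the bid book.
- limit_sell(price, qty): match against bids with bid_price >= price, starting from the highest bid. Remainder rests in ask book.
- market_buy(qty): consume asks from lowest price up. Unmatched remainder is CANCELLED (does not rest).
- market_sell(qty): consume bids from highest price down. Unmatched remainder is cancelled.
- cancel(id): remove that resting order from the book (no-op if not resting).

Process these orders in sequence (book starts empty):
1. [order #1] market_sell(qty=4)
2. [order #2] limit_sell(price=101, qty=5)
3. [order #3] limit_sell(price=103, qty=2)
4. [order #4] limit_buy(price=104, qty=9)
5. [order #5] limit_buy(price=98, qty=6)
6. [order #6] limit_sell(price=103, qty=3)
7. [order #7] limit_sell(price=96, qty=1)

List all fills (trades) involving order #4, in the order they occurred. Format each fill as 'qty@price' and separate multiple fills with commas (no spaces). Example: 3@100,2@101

After op 1 [order #1] market_sell(qty=4): fills=none; bids=[-] asks=[-]
After op 2 [order #2] limit_sell(price=101, qty=5): fills=none; bids=[-] asks=[#2:5@101]
After op 3 [order #3] limit_sell(price=103, qty=2): fills=none; bids=[-] asks=[#2:5@101 #3:2@103]
After op 4 [order #4] limit_buy(price=104, qty=9): fills=#4x#2:5@101 #4x#3:2@103; bids=[#4:2@104] asks=[-]
After op 5 [order #5] limit_buy(price=98, qty=6): fills=none; bids=[#4:2@104 #5:6@98] asks=[-]
After op 6 [order #6] limit_sell(price=103, qty=3): fills=#4x#6:2@104; bids=[#5:6@98] asks=[#6:1@103]
After op 7 [order #7] limit_sell(price=96, qty=1): fills=#5x#7:1@98; bids=[#5:5@98] asks=[#6:1@103]

Answer: 5@101,2@103,2@104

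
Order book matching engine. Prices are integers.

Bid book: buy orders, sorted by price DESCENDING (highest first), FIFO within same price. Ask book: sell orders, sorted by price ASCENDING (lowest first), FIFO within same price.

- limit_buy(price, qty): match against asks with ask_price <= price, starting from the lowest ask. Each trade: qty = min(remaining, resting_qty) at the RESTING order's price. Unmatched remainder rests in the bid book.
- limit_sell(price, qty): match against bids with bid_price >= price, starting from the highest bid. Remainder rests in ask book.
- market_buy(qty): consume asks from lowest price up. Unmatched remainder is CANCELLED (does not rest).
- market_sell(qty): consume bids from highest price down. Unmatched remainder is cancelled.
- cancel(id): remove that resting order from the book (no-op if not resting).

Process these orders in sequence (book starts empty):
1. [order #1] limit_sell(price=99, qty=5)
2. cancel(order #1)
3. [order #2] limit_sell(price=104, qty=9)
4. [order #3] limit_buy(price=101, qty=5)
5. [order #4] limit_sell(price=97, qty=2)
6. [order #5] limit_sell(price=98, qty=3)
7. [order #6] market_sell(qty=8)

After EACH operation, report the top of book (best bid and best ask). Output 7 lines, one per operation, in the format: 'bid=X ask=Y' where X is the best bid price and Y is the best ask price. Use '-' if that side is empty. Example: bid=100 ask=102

Answer: bid=- ask=99
bid=- ask=-
bid=- ask=104
bid=101 ask=104
bid=101 ask=104
bid=- ask=104
bid=- ask=104

Derivation:
After op 1 [order #1] limit_sell(price=99, qty=5): fills=none; bids=[-] asks=[#1:5@99]
After op 2 cancel(order #1): fills=none; bids=[-] asks=[-]
After op 3 [order #2] limit_sell(price=104, qty=9): fills=none; bids=[-] asks=[#2:9@104]
After op 4 [order #3] limit_buy(price=101, qty=5): fills=none; bids=[#3:5@101] asks=[#2:9@104]
After op 5 [order #4] limit_sell(price=97, qty=2): fills=#3x#4:2@101; bids=[#3:3@101] asks=[#2:9@104]
After op 6 [order #5] limit_sell(price=98, qty=3): fills=#3x#5:3@101; bids=[-] asks=[#2:9@104]
After op 7 [order #6] market_sell(qty=8): fills=none; bids=[-] asks=[#2:9@104]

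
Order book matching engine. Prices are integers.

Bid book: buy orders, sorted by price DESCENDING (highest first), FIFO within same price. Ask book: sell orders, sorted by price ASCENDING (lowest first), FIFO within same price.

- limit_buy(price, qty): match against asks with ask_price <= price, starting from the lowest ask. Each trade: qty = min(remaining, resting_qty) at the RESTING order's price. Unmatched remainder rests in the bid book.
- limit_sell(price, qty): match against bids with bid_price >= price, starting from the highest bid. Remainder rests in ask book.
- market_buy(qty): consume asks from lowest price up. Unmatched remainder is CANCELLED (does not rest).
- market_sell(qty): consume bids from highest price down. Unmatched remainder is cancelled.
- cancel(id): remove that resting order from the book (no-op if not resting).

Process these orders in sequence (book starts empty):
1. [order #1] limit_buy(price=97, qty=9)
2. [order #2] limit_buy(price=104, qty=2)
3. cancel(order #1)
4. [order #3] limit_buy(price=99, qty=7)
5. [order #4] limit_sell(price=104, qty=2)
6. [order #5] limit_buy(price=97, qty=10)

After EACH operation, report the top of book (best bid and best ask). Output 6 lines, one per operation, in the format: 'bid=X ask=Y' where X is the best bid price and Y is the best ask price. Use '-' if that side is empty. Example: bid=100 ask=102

Answer: bid=97 ask=-
bid=104 ask=-
bid=104 ask=-
bid=104 ask=-
bid=99 ask=-
bid=99 ask=-

Derivation:
After op 1 [order #1] limit_buy(price=97, qty=9): fills=none; bids=[#1:9@97] asks=[-]
After op 2 [order #2] limit_buy(price=104, qty=2): fills=none; bids=[#2:2@104 #1:9@97] asks=[-]
After op 3 cancel(order #1): fills=none; bids=[#2:2@104] asks=[-]
After op 4 [order #3] limit_buy(price=99, qty=7): fills=none; bids=[#2:2@104 #3:7@99] asks=[-]
After op 5 [order #4] limit_sell(price=104, qty=2): fills=#2x#4:2@104; bids=[#3:7@99] asks=[-]
After op 6 [order #5] limit_buy(price=97, qty=10): fills=none; bids=[#3:7@99 #5:10@97] asks=[-]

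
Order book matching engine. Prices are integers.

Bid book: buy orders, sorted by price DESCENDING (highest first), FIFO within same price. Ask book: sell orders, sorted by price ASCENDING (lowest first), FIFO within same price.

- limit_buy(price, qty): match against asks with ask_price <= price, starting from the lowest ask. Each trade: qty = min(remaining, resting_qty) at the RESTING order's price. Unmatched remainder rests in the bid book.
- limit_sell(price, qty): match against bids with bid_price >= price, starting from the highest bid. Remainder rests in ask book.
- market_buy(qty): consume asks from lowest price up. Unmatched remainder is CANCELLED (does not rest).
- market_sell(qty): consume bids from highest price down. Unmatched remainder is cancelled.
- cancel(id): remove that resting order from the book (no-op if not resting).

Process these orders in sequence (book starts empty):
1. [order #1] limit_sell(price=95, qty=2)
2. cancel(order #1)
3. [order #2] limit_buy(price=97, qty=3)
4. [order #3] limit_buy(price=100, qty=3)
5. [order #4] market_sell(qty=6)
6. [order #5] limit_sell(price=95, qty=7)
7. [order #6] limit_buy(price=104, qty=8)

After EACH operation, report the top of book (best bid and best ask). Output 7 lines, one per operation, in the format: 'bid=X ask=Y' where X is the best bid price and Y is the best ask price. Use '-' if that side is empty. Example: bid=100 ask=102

Answer: bid=- ask=95
bid=- ask=-
bid=97 ask=-
bid=100 ask=-
bid=- ask=-
bid=- ask=95
bid=104 ask=-

Derivation:
After op 1 [order #1] limit_sell(price=95, qty=2): fills=none; bids=[-] asks=[#1:2@95]
After op 2 cancel(order #1): fills=none; bids=[-] asks=[-]
After op 3 [order #2] limit_buy(price=97, qty=3): fills=none; bids=[#2:3@97] asks=[-]
After op 4 [order #3] limit_buy(price=100, qty=3): fills=none; bids=[#3:3@100 #2:3@97] asks=[-]
After op 5 [order #4] market_sell(qty=6): fills=#3x#4:3@100 #2x#4:3@97; bids=[-] asks=[-]
After op 6 [order #5] limit_sell(price=95, qty=7): fills=none; bids=[-] asks=[#5:7@95]
After op 7 [order #6] limit_buy(price=104, qty=8): fills=#6x#5:7@95; bids=[#6:1@104] asks=[-]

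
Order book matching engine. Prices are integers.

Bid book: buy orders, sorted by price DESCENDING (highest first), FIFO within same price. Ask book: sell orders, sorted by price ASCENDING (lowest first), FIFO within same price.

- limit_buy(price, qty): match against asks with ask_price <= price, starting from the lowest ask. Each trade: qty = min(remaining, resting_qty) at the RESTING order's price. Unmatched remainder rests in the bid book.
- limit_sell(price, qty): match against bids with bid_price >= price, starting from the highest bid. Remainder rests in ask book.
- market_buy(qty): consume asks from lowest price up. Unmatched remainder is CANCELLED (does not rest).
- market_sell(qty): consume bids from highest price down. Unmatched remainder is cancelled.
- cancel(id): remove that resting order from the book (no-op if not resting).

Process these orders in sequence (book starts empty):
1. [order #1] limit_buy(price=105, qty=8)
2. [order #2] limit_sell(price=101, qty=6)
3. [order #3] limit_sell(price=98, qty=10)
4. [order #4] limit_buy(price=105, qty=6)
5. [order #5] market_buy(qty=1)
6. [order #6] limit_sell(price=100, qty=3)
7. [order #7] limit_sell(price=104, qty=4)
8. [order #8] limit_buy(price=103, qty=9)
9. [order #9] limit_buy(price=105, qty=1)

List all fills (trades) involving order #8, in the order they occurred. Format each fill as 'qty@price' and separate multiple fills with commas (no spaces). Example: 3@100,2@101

After op 1 [order #1] limit_buy(price=105, qty=8): fills=none; bids=[#1:8@105] asks=[-]
After op 2 [order #2] limit_sell(price=101, qty=6): fills=#1x#2:6@105; bids=[#1:2@105] asks=[-]
After op 3 [order #3] limit_sell(price=98, qty=10): fills=#1x#3:2@105; bids=[-] asks=[#3:8@98]
After op 4 [order #4] limit_buy(price=105, qty=6): fills=#4x#3:6@98; bids=[-] asks=[#3:2@98]
After op 5 [order #5] market_buy(qty=1): fills=#5x#3:1@98; bids=[-] asks=[#3:1@98]
After op 6 [order #6] limit_sell(price=100, qty=3): fills=none; bids=[-] asks=[#3:1@98 #6:3@100]
After op 7 [order #7] limit_sell(price=104, qty=4): fills=none; bids=[-] asks=[#3:1@98 #6:3@100 #7:4@104]
After op 8 [order #8] limit_buy(price=103, qty=9): fills=#8x#3:1@98 #8x#6:3@100; bids=[#8:5@103] asks=[#7:4@104]
After op 9 [order #9] limit_buy(price=105, qty=1): fills=#9x#7:1@104; bids=[#8:5@103] asks=[#7:3@104]

Answer: 1@98,3@100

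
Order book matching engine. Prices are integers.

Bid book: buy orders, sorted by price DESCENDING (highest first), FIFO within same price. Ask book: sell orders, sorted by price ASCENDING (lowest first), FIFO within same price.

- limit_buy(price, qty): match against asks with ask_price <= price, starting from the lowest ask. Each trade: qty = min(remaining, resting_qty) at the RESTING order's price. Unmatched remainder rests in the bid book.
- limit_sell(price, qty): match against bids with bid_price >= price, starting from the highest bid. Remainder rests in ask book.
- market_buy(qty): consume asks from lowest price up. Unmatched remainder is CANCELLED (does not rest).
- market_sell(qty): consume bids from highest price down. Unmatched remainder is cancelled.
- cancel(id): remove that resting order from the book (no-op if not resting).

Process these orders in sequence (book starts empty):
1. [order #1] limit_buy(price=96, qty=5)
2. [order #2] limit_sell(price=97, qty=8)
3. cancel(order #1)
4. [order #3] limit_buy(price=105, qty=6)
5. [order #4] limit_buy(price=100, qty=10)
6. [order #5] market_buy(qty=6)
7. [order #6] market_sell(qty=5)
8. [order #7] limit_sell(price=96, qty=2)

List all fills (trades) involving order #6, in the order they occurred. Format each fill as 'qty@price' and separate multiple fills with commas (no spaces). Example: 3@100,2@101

After op 1 [order #1] limit_buy(price=96, qty=5): fills=none; bids=[#1:5@96] asks=[-]
After op 2 [order #2] limit_sell(price=97, qty=8): fills=none; bids=[#1:5@96] asks=[#2:8@97]
After op 3 cancel(order #1): fills=none; bids=[-] asks=[#2:8@97]
After op 4 [order #3] limit_buy(price=105, qty=6): fills=#3x#2:6@97; bids=[-] asks=[#2:2@97]
After op 5 [order #4] limit_buy(price=100, qty=10): fills=#4x#2:2@97; bids=[#4:8@100] asks=[-]
After op 6 [order #5] market_buy(qty=6): fills=none; bids=[#4:8@100] asks=[-]
After op 7 [order #6] market_sell(qty=5): fills=#4x#6:5@100; bids=[#4:3@100] asks=[-]
After op 8 [order #7] limit_sell(price=96, qty=2): fills=#4x#7:2@100; bids=[#4:1@100] asks=[-]

Answer: 5@100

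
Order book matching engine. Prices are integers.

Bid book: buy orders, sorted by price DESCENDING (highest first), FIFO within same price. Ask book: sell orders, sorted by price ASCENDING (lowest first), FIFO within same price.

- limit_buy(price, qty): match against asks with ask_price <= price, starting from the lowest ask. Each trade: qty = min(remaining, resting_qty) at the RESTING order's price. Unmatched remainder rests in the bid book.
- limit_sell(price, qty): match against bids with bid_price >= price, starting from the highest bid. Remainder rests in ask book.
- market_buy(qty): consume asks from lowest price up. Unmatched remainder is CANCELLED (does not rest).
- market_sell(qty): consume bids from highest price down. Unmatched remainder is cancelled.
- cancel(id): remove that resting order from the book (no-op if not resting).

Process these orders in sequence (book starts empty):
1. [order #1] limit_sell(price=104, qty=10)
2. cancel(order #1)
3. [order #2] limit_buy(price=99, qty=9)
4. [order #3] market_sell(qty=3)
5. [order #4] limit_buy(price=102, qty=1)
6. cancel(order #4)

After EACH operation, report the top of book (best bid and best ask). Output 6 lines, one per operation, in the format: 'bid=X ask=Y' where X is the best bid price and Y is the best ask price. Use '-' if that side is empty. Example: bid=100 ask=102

After op 1 [order #1] limit_sell(price=104, qty=10): fills=none; bids=[-] asks=[#1:10@104]
After op 2 cancel(order #1): fills=none; bids=[-] asks=[-]
After op 3 [order #2] limit_buy(price=99, qty=9): fills=none; bids=[#2:9@99] asks=[-]
After op 4 [order #3] market_sell(qty=3): fills=#2x#3:3@99; bids=[#2:6@99] asks=[-]
After op 5 [order #4] limit_buy(price=102, qty=1): fills=none; bids=[#4:1@102 #2:6@99] asks=[-]
After op 6 cancel(order #4): fills=none; bids=[#2:6@99] asks=[-]

Answer: bid=- ask=104
bid=- ask=-
bid=99 ask=-
bid=99 ask=-
bid=102 ask=-
bid=99 ask=-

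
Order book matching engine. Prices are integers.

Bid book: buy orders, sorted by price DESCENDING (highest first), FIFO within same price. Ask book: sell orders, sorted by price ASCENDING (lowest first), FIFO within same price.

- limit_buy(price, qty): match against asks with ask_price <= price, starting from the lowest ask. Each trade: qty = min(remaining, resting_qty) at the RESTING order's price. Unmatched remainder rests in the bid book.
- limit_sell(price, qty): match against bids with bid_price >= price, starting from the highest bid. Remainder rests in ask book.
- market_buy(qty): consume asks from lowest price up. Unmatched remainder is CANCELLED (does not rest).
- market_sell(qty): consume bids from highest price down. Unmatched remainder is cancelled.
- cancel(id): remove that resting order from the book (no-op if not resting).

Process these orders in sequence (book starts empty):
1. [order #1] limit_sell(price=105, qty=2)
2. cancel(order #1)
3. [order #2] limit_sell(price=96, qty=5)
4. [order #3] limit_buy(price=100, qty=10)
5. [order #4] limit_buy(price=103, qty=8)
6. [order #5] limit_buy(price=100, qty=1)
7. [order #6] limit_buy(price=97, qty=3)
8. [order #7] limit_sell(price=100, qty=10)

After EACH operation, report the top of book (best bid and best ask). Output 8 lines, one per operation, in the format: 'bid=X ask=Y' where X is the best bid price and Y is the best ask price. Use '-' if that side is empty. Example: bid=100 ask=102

Answer: bid=- ask=105
bid=- ask=-
bid=- ask=96
bid=100 ask=-
bid=103 ask=-
bid=103 ask=-
bid=103 ask=-
bid=100 ask=-

Derivation:
After op 1 [order #1] limit_sell(price=105, qty=2): fills=none; bids=[-] asks=[#1:2@105]
After op 2 cancel(order #1): fills=none; bids=[-] asks=[-]
After op 3 [order #2] limit_sell(price=96, qty=5): fills=none; bids=[-] asks=[#2:5@96]
After op 4 [order #3] limit_buy(price=100, qty=10): fills=#3x#2:5@96; bids=[#3:5@100] asks=[-]
After op 5 [order #4] limit_buy(price=103, qty=8): fills=none; bids=[#4:8@103 #3:5@100] asks=[-]
After op 6 [order #5] limit_buy(price=100, qty=1): fills=none; bids=[#4:8@103 #3:5@100 #5:1@100] asks=[-]
After op 7 [order #6] limit_buy(price=97, qty=3): fills=none; bids=[#4:8@103 #3:5@100 #5:1@100 #6:3@97] asks=[-]
After op 8 [order #7] limit_sell(price=100, qty=10): fills=#4x#7:8@103 #3x#7:2@100; bids=[#3:3@100 #5:1@100 #6:3@97] asks=[-]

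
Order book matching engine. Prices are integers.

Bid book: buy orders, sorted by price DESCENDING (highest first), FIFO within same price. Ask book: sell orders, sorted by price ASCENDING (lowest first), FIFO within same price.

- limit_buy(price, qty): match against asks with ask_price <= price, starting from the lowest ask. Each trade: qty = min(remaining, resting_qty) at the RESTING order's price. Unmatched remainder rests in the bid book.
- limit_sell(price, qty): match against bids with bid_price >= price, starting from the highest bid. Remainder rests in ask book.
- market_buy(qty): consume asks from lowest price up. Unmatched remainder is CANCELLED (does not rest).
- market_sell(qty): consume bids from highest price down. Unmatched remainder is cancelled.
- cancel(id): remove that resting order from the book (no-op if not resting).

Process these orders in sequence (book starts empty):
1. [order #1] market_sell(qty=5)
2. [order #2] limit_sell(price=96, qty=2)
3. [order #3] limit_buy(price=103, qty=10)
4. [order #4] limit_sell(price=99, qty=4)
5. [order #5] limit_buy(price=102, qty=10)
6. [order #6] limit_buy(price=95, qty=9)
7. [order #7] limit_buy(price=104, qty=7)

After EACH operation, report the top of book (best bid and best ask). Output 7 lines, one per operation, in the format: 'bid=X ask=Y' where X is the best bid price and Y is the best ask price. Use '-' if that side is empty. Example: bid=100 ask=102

Answer: bid=- ask=-
bid=- ask=96
bid=103 ask=-
bid=103 ask=-
bid=103 ask=-
bid=103 ask=-
bid=104 ask=-

Derivation:
After op 1 [order #1] market_sell(qty=5): fills=none; bids=[-] asks=[-]
After op 2 [order #2] limit_sell(price=96, qty=2): fills=none; bids=[-] asks=[#2:2@96]
After op 3 [order #3] limit_buy(price=103, qty=10): fills=#3x#2:2@96; bids=[#3:8@103] asks=[-]
After op 4 [order #4] limit_sell(price=99, qty=4): fills=#3x#4:4@103; bids=[#3:4@103] asks=[-]
After op 5 [order #5] limit_buy(price=102, qty=10): fills=none; bids=[#3:4@103 #5:10@102] asks=[-]
After op 6 [order #6] limit_buy(price=95, qty=9): fills=none; bids=[#3:4@103 #5:10@102 #6:9@95] asks=[-]
After op 7 [order #7] limit_buy(price=104, qty=7): fills=none; bids=[#7:7@104 #3:4@103 #5:10@102 #6:9@95] asks=[-]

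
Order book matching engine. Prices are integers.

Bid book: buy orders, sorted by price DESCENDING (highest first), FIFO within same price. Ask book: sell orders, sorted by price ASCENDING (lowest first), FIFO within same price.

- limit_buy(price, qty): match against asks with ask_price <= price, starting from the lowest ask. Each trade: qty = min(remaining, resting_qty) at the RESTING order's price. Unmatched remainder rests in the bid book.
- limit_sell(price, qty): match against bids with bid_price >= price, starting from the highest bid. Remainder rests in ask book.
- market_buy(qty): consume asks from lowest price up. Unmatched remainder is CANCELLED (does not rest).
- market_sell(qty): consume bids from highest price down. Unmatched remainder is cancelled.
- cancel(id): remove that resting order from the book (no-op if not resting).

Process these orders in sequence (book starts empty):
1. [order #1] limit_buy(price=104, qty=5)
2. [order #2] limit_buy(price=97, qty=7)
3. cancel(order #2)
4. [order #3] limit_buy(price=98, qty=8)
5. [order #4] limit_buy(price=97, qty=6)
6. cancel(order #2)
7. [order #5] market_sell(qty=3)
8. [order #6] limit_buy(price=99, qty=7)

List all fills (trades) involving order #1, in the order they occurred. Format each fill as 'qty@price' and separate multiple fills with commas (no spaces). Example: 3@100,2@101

Answer: 3@104

Derivation:
After op 1 [order #1] limit_buy(price=104, qty=5): fills=none; bids=[#1:5@104] asks=[-]
After op 2 [order #2] limit_buy(price=97, qty=7): fills=none; bids=[#1:5@104 #2:7@97] asks=[-]
After op 3 cancel(order #2): fills=none; bids=[#1:5@104] asks=[-]
After op 4 [order #3] limit_buy(price=98, qty=8): fills=none; bids=[#1:5@104 #3:8@98] asks=[-]
After op 5 [order #4] limit_buy(price=97, qty=6): fills=none; bids=[#1:5@104 #3:8@98 #4:6@97] asks=[-]
After op 6 cancel(order #2): fills=none; bids=[#1:5@104 #3:8@98 #4:6@97] asks=[-]
After op 7 [order #5] market_sell(qty=3): fills=#1x#5:3@104; bids=[#1:2@104 #3:8@98 #4:6@97] asks=[-]
After op 8 [order #6] limit_buy(price=99, qty=7): fills=none; bids=[#1:2@104 #6:7@99 #3:8@98 #4:6@97] asks=[-]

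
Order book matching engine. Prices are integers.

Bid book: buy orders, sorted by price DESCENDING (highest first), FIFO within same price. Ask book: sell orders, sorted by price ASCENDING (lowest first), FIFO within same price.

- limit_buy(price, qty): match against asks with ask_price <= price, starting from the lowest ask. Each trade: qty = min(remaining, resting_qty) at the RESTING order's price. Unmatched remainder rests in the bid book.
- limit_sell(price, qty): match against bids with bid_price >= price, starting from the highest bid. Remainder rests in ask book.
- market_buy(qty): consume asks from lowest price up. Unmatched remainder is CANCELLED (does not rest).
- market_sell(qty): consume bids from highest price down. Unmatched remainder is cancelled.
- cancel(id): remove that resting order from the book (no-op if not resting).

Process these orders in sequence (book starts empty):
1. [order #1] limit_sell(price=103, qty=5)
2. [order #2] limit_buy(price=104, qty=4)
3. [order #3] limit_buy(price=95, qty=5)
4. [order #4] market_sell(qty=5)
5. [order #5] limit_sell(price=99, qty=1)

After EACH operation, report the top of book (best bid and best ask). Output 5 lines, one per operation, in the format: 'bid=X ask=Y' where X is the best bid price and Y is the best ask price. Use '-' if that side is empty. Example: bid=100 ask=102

After op 1 [order #1] limit_sell(price=103, qty=5): fills=none; bids=[-] asks=[#1:5@103]
After op 2 [order #2] limit_buy(price=104, qty=4): fills=#2x#1:4@103; bids=[-] asks=[#1:1@103]
After op 3 [order #3] limit_buy(price=95, qty=5): fills=none; bids=[#3:5@95] asks=[#1:1@103]
After op 4 [order #4] market_sell(qty=5): fills=#3x#4:5@95; bids=[-] asks=[#1:1@103]
After op 5 [order #5] limit_sell(price=99, qty=1): fills=none; bids=[-] asks=[#5:1@99 #1:1@103]

Answer: bid=- ask=103
bid=- ask=103
bid=95 ask=103
bid=- ask=103
bid=- ask=99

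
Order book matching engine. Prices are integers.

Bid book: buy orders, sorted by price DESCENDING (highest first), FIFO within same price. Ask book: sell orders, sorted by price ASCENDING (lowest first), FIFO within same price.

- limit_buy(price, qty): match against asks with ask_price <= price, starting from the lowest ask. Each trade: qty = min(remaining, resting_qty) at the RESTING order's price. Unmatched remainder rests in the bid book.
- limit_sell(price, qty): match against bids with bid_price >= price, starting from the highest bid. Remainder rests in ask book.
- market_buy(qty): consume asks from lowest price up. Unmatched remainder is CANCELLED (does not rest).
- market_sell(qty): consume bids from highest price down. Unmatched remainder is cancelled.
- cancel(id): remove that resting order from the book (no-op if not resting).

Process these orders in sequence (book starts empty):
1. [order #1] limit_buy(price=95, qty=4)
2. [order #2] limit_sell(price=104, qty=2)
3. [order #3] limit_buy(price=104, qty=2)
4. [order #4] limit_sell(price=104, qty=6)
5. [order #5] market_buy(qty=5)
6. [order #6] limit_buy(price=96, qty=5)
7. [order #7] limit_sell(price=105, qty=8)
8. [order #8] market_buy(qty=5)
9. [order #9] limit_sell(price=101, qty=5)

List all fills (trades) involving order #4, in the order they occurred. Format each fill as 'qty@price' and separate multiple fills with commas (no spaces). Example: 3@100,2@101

After op 1 [order #1] limit_buy(price=95, qty=4): fills=none; bids=[#1:4@95] asks=[-]
After op 2 [order #2] limit_sell(price=104, qty=2): fills=none; bids=[#1:4@95] asks=[#2:2@104]
After op 3 [order #3] limit_buy(price=104, qty=2): fills=#3x#2:2@104; bids=[#1:4@95] asks=[-]
After op 4 [order #4] limit_sell(price=104, qty=6): fills=none; bids=[#1:4@95] asks=[#4:6@104]
After op 5 [order #5] market_buy(qty=5): fills=#5x#4:5@104; bids=[#1:4@95] asks=[#4:1@104]
After op 6 [order #6] limit_buy(price=96, qty=5): fills=none; bids=[#6:5@96 #1:4@95] asks=[#4:1@104]
After op 7 [order #7] limit_sell(price=105, qty=8): fills=none; bids=[#6:5@96 #1:4@95] asks=[#4:1@104 #7:8@105]
After op 8 [order #8] market_buy(qty=5): fills=#8x#4:1@104 #8x#7:4@105; bids=[#6:5@96 #1:4@95] asks=[#7:4@105]
After op 9 [order #9] limit_sell(price=101, qty=5): fills=none; bids=[#6:5@96 #1:4@95] asks=[#9:5@101 #7:4@105]

Answer: 5@104,1@104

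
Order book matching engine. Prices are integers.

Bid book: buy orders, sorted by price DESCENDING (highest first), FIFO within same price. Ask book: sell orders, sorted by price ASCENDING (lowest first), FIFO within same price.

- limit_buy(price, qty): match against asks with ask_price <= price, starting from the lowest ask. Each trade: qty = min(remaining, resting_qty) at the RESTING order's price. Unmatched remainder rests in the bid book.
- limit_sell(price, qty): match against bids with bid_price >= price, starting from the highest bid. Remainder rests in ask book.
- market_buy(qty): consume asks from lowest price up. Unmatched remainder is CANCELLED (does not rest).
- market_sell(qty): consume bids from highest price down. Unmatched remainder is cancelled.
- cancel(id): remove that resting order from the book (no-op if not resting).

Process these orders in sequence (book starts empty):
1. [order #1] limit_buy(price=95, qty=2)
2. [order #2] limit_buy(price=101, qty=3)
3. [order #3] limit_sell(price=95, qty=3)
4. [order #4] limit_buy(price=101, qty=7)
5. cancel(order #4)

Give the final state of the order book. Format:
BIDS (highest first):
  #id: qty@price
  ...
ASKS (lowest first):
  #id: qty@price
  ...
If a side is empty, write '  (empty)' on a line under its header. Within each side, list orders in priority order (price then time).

After op 1 [order #1] limit_buy(price=95, qty=2): fills=none; bids=[#1:2@95] asks=[-]
After op 2 [order #2] limit_buy(price=101, qty=3): fills=none; bids=[#2:3@101 #1:2@95] asks=[-]
After op 3 [order #3] limit_sell(price=95, qty=3): fills=#2x#3:3@101; bids=[#1:2@95] asks=[-]
After op 4 [order #4] limit_buy(price=101, qty=7): fills=none; bids=[#4:7@101 #1:2@95] asks=[-]
After op 5 cancel(order #4): fills=none; bids=[#1:2@95] asks=[-]

Answer: BIDS (highest first):
  #1: 2@95
ASKS (lowest first):
  (empty)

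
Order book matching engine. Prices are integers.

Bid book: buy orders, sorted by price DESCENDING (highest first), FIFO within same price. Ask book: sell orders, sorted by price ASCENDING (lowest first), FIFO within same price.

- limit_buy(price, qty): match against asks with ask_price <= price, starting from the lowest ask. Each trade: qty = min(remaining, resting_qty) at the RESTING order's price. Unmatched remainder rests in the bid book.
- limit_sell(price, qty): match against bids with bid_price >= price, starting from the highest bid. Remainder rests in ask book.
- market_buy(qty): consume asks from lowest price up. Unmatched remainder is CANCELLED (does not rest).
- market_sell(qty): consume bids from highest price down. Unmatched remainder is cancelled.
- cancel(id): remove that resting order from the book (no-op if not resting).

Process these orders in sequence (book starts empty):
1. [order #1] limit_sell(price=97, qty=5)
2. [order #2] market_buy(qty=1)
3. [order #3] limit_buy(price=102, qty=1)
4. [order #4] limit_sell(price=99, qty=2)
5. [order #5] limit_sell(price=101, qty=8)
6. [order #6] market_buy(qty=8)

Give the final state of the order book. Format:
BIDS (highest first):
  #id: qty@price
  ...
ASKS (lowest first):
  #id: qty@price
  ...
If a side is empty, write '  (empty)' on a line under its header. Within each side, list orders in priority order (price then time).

Answer: BIDS (highest first):
  (empty)
ASKS (lowest first):
  #5: 5@101

Derivation:
After op 1 [order #1] limit_sell(price=97, qty=5): fills=none; bids=[-] asks=[#1:5@97]
After op 2 [order #2] market_buy(qty=1): fills=#2x#1:1@97; bids=[-] asks=[#1:4@97]
After op 3 [order #3] limit_buy(price=102, qty=1): fills=#3x#1:1@97; bids=[-] asks=[#1:3@97]
After op 4 [order #4] limit_sell(price=99, qty=2): fills=none; bids=[-] asks=[#1:3@97 #4:2@99]
After op 5 [order #5] limit_sell(price=101, qty=8): fills=none; bids=[-] asks=[#1:3@97 #4:2@99 #5:8@101]
After op 6 [order #6] market_buy(qty=8): fills=#6x#1:3@97 #6x#4:2@99 #6x#5:3@101; bids=[-] asks=[#5:5@101]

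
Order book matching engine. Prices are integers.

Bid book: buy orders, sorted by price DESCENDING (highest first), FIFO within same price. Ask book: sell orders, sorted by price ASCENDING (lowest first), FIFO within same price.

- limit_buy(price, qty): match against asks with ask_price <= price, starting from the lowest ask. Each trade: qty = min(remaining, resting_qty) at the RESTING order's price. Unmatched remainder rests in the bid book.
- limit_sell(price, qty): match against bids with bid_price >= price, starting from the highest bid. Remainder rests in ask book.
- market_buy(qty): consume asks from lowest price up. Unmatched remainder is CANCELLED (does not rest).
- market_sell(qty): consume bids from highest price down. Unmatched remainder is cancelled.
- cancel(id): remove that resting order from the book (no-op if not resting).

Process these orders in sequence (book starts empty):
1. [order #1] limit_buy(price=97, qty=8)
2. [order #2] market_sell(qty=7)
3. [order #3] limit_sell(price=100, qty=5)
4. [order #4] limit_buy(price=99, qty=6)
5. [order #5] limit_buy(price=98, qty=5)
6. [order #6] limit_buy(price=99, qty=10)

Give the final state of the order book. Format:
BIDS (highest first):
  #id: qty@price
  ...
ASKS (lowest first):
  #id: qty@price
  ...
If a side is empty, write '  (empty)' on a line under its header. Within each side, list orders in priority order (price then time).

After op 1 [order #1] limit_buy(price=97, qty=8): fills=none; bids=[#1:8@97] asks=[-]
After op 2 [order #2] market_sell(qty=7): fills=#1x#2:7@97; bids=[#1:1@97] asks=[-]
After op 3 [order #3] limit_sell(price=100, qty=5): fills=none; bids=[#1:1@97] asks=[#3:5@100]
After op 4 [order #4] limit_buy(price=99, qty=6): fills=none; bids=[#4:6@99 #1:1@97] asks=[#3:5@100]
After op 5 [order #5] limit_buy(price=98, qty=5): fills=none; bids=[#4:6@99 #5:5@98 #1:1@97] asks=[#3:5@100]
After op 6 [order #6] limit_buy(price=99, qty=10): fills=none; bids=[#4:6@99 #6:10@99 #5:5@98 #1:1@97] asks=[#3:5@100]

Answer: BIDS (highest first):
  #4: 6@99
  #6: 10@99
  #5: 5@98
  #1: 1@97
ASKS (lowest first):
  #3: 5@100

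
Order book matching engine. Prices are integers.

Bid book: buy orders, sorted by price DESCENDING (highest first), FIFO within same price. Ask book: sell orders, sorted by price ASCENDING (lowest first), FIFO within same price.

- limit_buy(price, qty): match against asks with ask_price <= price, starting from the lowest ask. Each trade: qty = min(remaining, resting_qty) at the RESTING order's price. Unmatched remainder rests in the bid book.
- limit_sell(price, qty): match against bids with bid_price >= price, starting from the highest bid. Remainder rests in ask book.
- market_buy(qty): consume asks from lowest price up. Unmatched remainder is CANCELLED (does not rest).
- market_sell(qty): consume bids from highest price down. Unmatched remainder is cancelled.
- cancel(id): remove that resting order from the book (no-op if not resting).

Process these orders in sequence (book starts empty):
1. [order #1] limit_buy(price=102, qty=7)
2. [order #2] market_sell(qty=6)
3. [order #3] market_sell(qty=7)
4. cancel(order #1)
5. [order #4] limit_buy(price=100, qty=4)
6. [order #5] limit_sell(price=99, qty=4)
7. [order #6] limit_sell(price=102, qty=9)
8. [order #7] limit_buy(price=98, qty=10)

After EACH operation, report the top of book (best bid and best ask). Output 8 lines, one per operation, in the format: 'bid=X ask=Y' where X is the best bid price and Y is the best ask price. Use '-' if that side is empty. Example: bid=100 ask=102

After op 1 [order #1] limit_buy(price=102, qty=7): fills=none; bids=[#1:7@102] asks=[-]
After op 2 [order #2] market_sell(qty=6): fills=#1x#2:6@102; bids=[#1:1@102] asks=[-]
After op 3 [order #3] market_sell(qty=7): fills=#1x#3:1@102; bids=[-] asks=[-]
After op 4 cancel(order #1): fills=none; bids=[-] asks=[-]
After op 5 [order #4] limit_buy(price=100, qty=4): fills=none; bids=[#4:4@100] asks=[-]
After op 6 [order #5] limit_sell(price=99, qty=4): fills=#4x#5:4@100; bids=[-] asks=[-]
After op 7 [order #6] limit_sell(price=102, qty=9): fills=none; bids=[-] asks=[#6:9@102]
After op 8 [order #7] limit_buy(price=98, qty=10): fills=none; bids=[#7:10@98] asks=[#6:9@102]

Answer: bid=102 ask=-
bid=102 ask=-
bid=- ask=-
bid=- ask=-
bid=100 ask=-
bid=- ask=-
bid=- ask=102
bid=98 ask=102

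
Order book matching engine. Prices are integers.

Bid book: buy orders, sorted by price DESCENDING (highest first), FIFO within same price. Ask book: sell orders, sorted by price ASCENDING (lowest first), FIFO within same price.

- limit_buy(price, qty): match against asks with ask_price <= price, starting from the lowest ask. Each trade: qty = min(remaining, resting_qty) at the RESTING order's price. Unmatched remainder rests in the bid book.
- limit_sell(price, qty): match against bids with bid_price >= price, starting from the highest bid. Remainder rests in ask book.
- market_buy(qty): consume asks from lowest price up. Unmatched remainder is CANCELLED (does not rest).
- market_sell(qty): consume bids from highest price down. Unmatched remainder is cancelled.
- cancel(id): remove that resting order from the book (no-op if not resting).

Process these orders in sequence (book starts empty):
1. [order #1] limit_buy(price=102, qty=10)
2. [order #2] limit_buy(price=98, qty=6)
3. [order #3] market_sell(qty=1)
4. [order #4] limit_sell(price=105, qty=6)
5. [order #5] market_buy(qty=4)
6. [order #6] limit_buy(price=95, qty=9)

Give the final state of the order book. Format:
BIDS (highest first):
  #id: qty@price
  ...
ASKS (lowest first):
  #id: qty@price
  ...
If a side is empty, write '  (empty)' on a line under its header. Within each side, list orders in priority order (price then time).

After op 1 [order #1] limit_buy(price=102, qty=10): fills=none; bids=[#1:10@102] asks=[-]
After op 2 [order #2] limit_buy(price=98, qty=6): fills=none; bids=[#1:10@102 #2:6@98] asks=[-]
After op 3 [order #3] market_sell(qty=1): fills=#1x#3:1@102; bids=[#1:9@102 #2:6@98] asks=[-]
After op 4 [order #4] limit_sell(price=105, qty=6): fills=none; bids=[#1:9@102 #2:6@98] asks=[#4:6@105]
After op 5 [order #5] market_buy(qty=4): fills=#5x#4:4@105; bids=[#1:9@102 #2:6@98] asks=[#4:2@105]
After op 6 [order #6] limit_buy(price=95, qty=9): fills=none; bids=[#1:9@102 #2:6@98 #6:9@95] asks=[#4:2@105]

Answer: BIDS (highest first):
  #1: 9@102
  #2: 6@98
  #6: 9@95
ASKS (lowest first):
  #4: 2@105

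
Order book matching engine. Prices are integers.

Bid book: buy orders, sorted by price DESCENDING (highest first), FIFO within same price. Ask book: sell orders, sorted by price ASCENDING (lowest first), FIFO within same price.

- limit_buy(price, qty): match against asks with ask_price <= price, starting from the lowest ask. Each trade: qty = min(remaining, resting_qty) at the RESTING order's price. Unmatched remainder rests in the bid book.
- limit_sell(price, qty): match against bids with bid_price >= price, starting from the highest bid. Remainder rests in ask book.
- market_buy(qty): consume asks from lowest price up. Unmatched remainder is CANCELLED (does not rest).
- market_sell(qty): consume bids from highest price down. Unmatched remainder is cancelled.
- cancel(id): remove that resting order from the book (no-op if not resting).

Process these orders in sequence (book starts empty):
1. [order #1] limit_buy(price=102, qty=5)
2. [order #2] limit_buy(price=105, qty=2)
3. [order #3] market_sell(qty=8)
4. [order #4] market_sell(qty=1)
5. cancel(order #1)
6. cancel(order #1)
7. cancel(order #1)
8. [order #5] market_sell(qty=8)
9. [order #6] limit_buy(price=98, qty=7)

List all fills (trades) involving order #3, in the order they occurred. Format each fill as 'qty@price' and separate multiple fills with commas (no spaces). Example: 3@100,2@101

After op 1 [order #1] limit_buy(price=102, qty=5): fills=none; bids=[#1:5@102] asks=[-]
After op 2 [order #2] limit_buy(price=105, qty=2): fills=none; bids=[#2:2@105 #1:5@102] asks=[-]
After op 3 [order #3] market_sell(qty=8): fills=#2x#3:2@105 #1x#3:5@102; bids=[-] asks=[-]
After op 4 [order #4] market_sell(qty=1): fills=none; bids=[-] asks=[-]
After op 5 cancel(order #1): fills=none; bids=[-] asks=[-]
After op 6 cancel(order #1): fills=none; bids=[-] asks=[-]
After op 7 cancel(order #1): fills=none; bids=[-] asks=[-]
After op 8 [order #5] market_sell(qty=8): fills=none; bids=[-] asks=[-]
After op 9 [order #6] limit_buy(price=98, qty=7): fills=none; bids=[#6:7@98] asks=[-]

Answer: 2@105,5@102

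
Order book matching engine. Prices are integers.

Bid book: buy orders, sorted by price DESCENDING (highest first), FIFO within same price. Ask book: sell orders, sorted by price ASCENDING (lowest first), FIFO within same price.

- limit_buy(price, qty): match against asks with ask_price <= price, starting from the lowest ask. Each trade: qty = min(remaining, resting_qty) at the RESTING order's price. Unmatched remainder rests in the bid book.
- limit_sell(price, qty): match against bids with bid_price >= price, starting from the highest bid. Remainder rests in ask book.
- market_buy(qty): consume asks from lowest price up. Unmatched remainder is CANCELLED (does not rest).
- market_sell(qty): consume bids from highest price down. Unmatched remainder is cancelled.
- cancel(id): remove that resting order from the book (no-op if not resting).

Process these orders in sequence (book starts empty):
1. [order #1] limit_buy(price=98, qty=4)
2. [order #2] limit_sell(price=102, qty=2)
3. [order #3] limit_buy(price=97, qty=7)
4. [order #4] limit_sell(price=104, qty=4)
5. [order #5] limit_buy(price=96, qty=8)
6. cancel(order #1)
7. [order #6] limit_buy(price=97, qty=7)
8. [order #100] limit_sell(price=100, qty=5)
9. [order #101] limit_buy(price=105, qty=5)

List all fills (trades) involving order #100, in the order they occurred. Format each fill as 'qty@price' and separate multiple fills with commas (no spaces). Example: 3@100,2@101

After op 1 [order #1] limit_buy(price=98, qty=4): fills=none; bids=[#1:4@98] asks=[-]
After op 2 [order #2] limit_sell(price=102, qty=2): fills=none; bids=[#1:4@98] asks=[#2:2@102]
After op 3 [order #3] limit_buy(price=97, qty=7): fills=none; bids=[#1:4@98 #3:7@97] asks=[#2:2@102]
After op 4 [order #4] limit_sell(price=104, qty=4): fills=none; bids=[#1:4@98 #3:7@97] asks=[#2:2@102 #4:4@104]
After op 5 [order #5] limit_buy(price=96, qty=8): fills=none; bids=[#1:4@98 #3:7@97 #5:8@96] asks=[#2:2@102 #4:4@104]
After op 6 cancel(order #1): fills=none; bids=[#3:7@97 #5:8@96] asks=[#2:2@102 #4:4@104]
After op 7 [order #6] limit_buy(price=97, qty=7): fills=none; bids=[#3:7@97 #6:7@97 #5:8@96] asks=[#2:2@102 #4:4@104]
After op 8 [order #100] limit_sell(price=100, qty=5): fills=none; bids=[#3:7@97 #6:7@97 #5:8@96] asks=[#100:5@100 #2:2@102 #4:4@104]
After op 9 [order #101] limit_buy(price=105, qty=5): fills=#101x#100:5@100; bids=[#3:7@97 #6:7@97 #5:8@96] asks=[#2:2@102 #4:4@104]

Answer: 5@100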